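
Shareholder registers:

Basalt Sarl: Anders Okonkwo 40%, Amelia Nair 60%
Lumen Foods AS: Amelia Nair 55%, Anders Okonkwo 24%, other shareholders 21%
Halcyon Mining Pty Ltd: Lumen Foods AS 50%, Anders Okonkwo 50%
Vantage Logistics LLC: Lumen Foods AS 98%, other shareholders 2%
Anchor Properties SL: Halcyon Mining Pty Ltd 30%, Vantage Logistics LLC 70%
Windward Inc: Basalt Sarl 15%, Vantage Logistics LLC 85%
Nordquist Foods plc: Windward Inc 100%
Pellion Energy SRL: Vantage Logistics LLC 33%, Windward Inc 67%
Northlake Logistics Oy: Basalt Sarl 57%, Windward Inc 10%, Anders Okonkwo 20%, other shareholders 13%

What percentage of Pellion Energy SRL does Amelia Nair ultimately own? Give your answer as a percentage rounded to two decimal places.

Amelia reaches Pellion along 3 paths.
Via Lumen → Vantage: 55% × 98% × 33% = 17.787%.
Via Basalt → Windward: 60% × 15% × 67% = 6.03%.
Via Lumen → Vantage → Windward: 55% × 98% × 85% × 67% = 30.69605%.
Total: 17.787% + 6.03% + 30.69605% = 54.51305%.
Rounded: 54.51%.

54.51%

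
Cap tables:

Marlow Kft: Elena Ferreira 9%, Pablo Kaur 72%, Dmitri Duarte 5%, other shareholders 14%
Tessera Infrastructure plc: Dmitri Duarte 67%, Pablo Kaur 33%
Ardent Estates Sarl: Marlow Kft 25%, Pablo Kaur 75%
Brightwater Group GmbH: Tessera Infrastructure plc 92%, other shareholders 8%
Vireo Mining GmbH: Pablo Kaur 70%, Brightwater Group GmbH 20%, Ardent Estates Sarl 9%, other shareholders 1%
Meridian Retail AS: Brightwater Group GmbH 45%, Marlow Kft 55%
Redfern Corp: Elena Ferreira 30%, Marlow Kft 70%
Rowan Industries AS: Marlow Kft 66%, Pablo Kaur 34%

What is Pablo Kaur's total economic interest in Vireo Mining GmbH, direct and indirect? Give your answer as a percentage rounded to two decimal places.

84.44%

Pablo reaches Vireo along 4 paths.
Direct stake: 70% = 70%.
Via Tessera → Brightwater: 33% × 92% × 20% = 6.072%.
Via Marlow → Ardent: 72% × 25% × 9% = 1.62%.
Via Ardent: 75% × 9% = 6.75%.
Total: 70% + 6.072% + 1.62% + 6.75% = 84.442%.
Rounded: 84.44%.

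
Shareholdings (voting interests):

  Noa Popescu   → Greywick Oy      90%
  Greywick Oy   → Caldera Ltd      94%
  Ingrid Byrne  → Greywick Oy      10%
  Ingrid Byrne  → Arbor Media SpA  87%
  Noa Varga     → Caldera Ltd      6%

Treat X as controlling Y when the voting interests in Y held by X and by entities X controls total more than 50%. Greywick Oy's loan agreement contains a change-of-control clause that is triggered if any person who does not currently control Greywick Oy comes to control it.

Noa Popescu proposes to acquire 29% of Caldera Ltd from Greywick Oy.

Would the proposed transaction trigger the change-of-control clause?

The purchase adds only to Noa Popescu's holdings (Greywick's stake shrinks), so Noa Popescu is the only person who could newly come to control Greywick.
Noa Popescu holds 90% of Greywick, so Noa Popescu controls Greywick.
So Noa Popescu already controls Greywick before the transaction.
After the purchase, Noa Popescu holds 29% of Caldera directly, and Greywick's stake falls to 65%.
Noa Popescu controlled Greywick already, so this is not a new person acquiring control; every other person's position is unchanged or reduced.
No new person acquires control, so the clause is not triggered.

No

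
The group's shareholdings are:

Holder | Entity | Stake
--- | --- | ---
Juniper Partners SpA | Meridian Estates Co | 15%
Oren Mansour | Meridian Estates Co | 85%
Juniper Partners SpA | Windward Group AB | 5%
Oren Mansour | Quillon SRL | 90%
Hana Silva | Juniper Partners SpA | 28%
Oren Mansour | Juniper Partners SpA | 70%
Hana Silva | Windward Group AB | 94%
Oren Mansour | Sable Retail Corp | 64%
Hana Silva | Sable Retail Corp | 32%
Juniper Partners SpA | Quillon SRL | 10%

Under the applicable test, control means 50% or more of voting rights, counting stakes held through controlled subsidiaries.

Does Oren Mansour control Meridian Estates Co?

Oren holds 70% of Juniper, so Oren controls Juniper.
Juniper and Oren together hold 15% + 85% = 100% of Meridian, so Oren controls Meridian.

Yes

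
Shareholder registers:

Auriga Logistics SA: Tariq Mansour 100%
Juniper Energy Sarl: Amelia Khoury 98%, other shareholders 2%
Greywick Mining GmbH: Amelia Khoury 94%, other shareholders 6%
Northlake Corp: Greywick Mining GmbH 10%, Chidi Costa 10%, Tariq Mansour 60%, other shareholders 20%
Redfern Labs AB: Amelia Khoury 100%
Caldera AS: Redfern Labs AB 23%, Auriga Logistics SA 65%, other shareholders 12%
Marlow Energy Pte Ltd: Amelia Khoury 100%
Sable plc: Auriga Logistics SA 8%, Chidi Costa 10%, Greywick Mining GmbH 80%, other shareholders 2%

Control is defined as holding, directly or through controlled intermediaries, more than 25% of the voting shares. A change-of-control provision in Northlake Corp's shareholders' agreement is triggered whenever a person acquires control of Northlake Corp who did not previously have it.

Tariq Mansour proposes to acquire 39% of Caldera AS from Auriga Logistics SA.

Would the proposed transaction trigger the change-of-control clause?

No

The purchase adds only to Tariq's holdings (Auriga's stake shrinks), so Tariq is the only person who could newly come to control Northlake.
Tariq holds 60% of Northlake, so Tariq controls Northlake.
So Tariq already controls Northlake before the transaction.
After the purchase, Tariq holds 39% of Caldera directly, and Auriga's stake falls to 26%.
Tariq controlled Northlake already, so this is not a new person acquiring control; every other person's position is unchanged or reduced.
No new person acquires control, so the clause is not triggered.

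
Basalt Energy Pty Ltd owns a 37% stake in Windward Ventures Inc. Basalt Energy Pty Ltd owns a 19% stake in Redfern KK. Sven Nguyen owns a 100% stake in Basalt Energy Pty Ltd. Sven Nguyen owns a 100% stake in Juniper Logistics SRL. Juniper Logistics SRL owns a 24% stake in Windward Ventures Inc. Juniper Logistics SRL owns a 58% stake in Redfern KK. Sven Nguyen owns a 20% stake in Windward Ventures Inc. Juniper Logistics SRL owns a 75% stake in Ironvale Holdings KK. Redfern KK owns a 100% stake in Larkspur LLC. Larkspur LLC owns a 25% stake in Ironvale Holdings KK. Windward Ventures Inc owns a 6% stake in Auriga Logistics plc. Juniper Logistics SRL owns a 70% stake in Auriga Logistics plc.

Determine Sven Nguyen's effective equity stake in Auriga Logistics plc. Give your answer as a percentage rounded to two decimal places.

Sven reaches Auriga along 4 paths.
Via Windward: 20% × 6% = 1.2%.
Via Juniper → Windward: 100% × 24% × 6% = 1.44%.
Via Basalt → Windward: 100% × 37% × 6% = 2.22%.
Via Juniper: 100% × 70% = 70%.
Total: 1.2% + 1.44% + 2.22% + 70% = 74.86%.

74.86%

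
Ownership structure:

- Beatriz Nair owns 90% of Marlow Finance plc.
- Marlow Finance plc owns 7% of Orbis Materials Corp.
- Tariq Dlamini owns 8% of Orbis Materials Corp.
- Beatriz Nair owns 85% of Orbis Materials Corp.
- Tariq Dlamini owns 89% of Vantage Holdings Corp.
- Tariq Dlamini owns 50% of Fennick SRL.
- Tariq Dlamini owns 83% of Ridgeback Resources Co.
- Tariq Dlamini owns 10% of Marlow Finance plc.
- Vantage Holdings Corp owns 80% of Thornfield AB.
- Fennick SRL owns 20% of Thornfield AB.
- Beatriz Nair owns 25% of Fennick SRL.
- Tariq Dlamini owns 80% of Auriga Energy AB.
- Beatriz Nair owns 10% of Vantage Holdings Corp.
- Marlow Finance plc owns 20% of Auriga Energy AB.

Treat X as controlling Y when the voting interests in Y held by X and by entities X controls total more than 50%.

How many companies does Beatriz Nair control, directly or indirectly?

2

Beatriz holds 90% of Marlow, so Beatriz controls Marlow.
Marlow and Beatriz together hold 7% + 85% = 92% of Orbis, so Beatriz controls Orbis.
No other company's threshold is met.
Beatriz controls 2 companies.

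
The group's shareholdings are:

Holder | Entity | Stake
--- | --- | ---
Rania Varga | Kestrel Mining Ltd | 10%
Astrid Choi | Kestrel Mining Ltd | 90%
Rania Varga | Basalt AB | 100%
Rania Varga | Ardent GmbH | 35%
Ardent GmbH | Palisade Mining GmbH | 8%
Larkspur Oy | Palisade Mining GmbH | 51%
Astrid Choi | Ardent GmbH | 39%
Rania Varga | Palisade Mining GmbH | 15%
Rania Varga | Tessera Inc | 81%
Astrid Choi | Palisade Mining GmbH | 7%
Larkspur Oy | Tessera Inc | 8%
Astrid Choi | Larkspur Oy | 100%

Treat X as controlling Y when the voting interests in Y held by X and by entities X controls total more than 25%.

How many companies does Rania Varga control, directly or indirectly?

Rania holds 35% of Ardent, so Rania controls Ardent.
Rania holds 100% of Basalt, so Rania controls Basalt.
Rania holds 81% of Tessera, so Rania controls Tessera.
No other company's threshold is met.
Rania controls 3 companies.

3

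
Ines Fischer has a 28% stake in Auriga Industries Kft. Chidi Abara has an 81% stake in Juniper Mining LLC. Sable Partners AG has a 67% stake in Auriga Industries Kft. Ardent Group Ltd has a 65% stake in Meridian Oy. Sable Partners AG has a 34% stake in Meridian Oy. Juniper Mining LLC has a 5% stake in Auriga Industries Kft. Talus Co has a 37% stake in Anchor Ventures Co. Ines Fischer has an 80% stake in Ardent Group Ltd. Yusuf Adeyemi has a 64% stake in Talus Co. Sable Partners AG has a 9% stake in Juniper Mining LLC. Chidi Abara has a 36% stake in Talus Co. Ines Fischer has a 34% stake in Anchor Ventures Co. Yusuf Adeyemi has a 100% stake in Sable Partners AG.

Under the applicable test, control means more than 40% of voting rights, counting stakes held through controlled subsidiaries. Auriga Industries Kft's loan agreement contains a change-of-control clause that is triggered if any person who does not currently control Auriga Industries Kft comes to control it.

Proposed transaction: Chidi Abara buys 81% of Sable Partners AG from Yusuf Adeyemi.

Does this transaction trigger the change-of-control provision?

The purchase adds only to Chidi's holdings (Yusuf's stake shrinks), so Chidi is the only person who could newly come to control Auriga.
Chidi holds 81% of Juniper, so Chidi controls Juniper.
In Auriga, Chidi's side holds only 5%, not > 40%.
So before the transaction, Chidi does not control Auriga.
After the purchase, Chidi holds 81% of Sable directly, and Yusuf's stake falls to 19%.
Chidi holds 81% of Sable, so Chidi controls Sable.
Sable and Chidi together hold 9% + 81% = 90% of Juniper, so Chidi controls Juniper.
Sable and Juniper together hold 67% + 5% = 72% of Auriga, so Chidi controls Auriga.
Chidi did not control Auriga before and does after, so the clause is triggered.

Yes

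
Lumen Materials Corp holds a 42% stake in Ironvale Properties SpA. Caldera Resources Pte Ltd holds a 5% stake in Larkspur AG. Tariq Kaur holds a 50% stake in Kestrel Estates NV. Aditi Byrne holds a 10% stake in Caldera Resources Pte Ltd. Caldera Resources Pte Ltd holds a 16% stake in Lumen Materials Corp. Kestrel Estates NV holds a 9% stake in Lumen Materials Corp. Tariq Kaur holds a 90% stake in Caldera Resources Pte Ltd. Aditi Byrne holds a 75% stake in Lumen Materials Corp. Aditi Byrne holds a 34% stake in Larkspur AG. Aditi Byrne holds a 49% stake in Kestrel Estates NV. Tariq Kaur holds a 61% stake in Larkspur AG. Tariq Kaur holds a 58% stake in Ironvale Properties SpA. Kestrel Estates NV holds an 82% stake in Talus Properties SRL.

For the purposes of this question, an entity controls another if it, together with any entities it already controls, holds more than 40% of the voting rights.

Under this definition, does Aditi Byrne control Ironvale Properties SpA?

Yes

Aditi holds 49% of Kestrel, so Aditi controls Kestrel.
Kestrel and Aditi together hold 9% + 75% = 84% of Lumen, so Aditi controls Lumen.
Lumen holds 42% of Ironvale, so Aditi controls Ironvale.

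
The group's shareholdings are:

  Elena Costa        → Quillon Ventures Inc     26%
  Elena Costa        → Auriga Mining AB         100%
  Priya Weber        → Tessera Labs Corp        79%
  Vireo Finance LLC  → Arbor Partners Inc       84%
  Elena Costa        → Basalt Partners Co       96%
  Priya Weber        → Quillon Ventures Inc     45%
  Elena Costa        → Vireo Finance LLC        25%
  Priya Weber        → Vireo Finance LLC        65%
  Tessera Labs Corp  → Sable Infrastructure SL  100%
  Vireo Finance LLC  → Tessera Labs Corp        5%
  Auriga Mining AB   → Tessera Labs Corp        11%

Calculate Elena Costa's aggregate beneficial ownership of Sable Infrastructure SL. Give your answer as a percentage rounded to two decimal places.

12.25%

Elena reaches Sable along 2 paths.
Via Vireo → Tessera: 25% × 5% × 100% = 1.25%.
Via Auriga → Tessera: 100% × 11% × 100% = 11%.
Total: 1.25% + 11% = 12.25%.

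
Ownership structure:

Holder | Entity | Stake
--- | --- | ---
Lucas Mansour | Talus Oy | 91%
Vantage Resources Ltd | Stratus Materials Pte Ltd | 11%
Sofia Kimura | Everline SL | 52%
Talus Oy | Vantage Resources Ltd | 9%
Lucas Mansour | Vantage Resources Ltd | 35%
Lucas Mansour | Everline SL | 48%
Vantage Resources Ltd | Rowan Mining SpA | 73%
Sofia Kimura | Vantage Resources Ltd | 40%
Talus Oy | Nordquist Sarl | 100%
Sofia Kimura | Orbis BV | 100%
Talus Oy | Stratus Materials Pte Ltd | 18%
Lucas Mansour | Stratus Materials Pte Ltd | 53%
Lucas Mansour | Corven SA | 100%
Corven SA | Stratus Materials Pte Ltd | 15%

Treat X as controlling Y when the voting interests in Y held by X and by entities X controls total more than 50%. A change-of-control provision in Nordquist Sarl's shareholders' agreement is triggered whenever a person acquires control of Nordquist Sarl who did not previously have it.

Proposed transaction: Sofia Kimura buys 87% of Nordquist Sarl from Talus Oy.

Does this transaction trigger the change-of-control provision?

Yes

The purchase adds only to Sofia's holdings (Talus's stake shrinks), so Sofia is the only person who could newly come to control Nordquist.
Sofia holds 52% of Everline, so Sofia controls Everline.
Sofia holds 100% of Orbis, so Sofia controls Orbis.
Neither Sofia nor any entity Sofia controls holds any voting interest in Nordquist.
So before the transaction, Sofia does not control Nordquist.
After the purchase, Sofia holds 87% of Nordquist directly, and Talus's stake falls to 13%.
Sofia holds 87% of Nordquist, so Sofia controls Nordquist.
Sofia did not control Nordquist before and does after, so the clause is triggered.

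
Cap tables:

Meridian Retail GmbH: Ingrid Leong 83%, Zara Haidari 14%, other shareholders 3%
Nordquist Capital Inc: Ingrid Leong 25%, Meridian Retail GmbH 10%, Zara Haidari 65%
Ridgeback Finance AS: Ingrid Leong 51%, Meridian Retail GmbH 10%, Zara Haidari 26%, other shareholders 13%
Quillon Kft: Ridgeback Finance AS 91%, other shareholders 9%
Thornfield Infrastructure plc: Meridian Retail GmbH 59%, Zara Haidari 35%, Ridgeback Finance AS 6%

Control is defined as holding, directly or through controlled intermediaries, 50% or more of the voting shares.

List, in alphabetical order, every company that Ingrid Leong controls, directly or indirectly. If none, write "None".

Ingrid holds 83% of Meridian, so Ingrid controls Meridian.
Ingrid and Meridian together hold 51% + 10% = 61% of Ridgeback, so Ingrid controls Ridgeback.
Ridgeback holds 91% of Quillon, so Ingrid controls Quillon.
Meridian and Ridgeback together hold 59% + 6% = 65% of Thornfield, so Ingrid controls Thornfield.
No other company's threshold is met.

Meridian Retail GmbH, Quillon Kft, Ridgeback Finance AS, Thornfield Infrastructure plc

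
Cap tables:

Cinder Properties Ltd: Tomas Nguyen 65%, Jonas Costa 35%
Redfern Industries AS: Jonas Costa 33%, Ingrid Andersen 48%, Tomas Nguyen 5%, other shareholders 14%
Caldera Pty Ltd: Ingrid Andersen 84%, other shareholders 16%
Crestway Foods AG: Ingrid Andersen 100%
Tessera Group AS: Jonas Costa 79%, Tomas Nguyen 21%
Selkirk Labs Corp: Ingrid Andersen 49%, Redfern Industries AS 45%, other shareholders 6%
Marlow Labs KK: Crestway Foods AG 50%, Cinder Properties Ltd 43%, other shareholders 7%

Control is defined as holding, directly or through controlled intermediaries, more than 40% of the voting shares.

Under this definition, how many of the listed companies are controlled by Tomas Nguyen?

Tomas holds 65% of Cinder, so Tomas controls Cinder.
Cinder holds 43% of Marlow, so Tomas controls Marlow.
No other company's threshold is met.
Tomas controls 2 companies.

2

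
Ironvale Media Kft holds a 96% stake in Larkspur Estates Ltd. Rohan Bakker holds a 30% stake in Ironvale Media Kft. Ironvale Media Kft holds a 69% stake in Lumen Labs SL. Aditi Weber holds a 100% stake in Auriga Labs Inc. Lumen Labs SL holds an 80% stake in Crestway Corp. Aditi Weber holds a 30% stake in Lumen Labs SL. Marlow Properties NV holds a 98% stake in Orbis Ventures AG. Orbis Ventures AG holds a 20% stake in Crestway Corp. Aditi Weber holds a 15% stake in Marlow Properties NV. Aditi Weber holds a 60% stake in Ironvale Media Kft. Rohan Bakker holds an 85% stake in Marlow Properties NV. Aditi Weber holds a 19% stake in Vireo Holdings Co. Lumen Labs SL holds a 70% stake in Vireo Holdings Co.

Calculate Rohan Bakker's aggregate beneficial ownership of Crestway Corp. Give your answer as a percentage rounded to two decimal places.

33.22%

Rohan reaches Crestway along 2 paths.
Via Marlow → Orbis: 85% × 98% × 20% = 16.66%.
Via Ironvale → Lumen: 30% × 69% × 80% = 16.56%.
Total: 16.66% + 16.56% = 33.22%.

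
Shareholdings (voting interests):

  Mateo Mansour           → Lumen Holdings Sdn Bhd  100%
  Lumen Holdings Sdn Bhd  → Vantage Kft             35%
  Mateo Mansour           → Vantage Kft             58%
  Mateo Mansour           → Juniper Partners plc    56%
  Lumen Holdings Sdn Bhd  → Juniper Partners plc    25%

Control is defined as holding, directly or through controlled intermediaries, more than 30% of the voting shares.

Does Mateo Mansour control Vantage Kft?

Mateo holds 100% of Lumen, so Mateo controls Lumen.
Lumen and Mateo together hold 35% + 58% = 93% of Vantage, so Mateo controls Vantage.

Yes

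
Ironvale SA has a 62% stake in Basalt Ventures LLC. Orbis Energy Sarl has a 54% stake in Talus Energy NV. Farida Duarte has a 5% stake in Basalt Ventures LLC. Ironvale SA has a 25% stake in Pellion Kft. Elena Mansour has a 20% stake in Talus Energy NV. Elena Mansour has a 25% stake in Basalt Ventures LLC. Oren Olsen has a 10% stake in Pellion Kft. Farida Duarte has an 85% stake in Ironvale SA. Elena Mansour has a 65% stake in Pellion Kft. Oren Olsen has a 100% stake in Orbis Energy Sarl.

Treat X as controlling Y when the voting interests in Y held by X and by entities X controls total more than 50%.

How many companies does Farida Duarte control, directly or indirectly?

Farida holds 85% of Ironvale, so Farida controls Ironvale.
Ironvale and Farida together hold 62% + 5% = 67% of Basalt, so Farida controls Basalt.
No other company's threshold is met.
Farida controls 2 companies.

2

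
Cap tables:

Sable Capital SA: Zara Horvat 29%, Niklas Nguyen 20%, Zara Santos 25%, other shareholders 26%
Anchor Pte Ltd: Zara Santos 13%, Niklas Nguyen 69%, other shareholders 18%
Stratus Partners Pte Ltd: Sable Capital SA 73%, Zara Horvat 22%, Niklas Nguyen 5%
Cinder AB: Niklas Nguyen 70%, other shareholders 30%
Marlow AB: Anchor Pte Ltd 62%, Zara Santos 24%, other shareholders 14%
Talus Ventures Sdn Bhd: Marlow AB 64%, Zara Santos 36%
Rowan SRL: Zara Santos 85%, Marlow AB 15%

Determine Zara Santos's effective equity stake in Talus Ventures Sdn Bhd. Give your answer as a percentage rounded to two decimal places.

56.52%

Zara Santos reaches Talus along 3 paths.
Via Anchor → Marlow: 13% × 62% × 64% = 5.1584%.
Via Marlow: 24% × 64% = 15.36%.
Direct stake: 36% = 36%.
Total: 5.1584% + 15.36% + 36% = 56.5184%.
Rounded: 56.52%.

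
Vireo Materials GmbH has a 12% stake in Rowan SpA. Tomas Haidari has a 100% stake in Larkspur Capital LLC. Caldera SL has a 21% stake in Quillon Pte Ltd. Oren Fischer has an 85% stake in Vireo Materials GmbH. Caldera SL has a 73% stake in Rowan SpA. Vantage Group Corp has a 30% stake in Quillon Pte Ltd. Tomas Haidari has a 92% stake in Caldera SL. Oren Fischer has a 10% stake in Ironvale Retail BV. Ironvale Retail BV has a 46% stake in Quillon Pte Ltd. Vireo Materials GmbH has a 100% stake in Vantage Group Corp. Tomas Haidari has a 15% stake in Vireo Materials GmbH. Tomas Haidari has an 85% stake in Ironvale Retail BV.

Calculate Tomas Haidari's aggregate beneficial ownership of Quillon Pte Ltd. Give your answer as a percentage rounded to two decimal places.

Tomas reaches Quillon along 3 paths.
Via Vireo → Vantage: 15% × 100% × 30% = 4.5%.
Via Ironvale: 85% × 46% = 39.1%.
Via Caldera: 92% × 21% = 19.32%.
Total: 4.5% + 39.1% + 19.32% = 62.92%.

62.92%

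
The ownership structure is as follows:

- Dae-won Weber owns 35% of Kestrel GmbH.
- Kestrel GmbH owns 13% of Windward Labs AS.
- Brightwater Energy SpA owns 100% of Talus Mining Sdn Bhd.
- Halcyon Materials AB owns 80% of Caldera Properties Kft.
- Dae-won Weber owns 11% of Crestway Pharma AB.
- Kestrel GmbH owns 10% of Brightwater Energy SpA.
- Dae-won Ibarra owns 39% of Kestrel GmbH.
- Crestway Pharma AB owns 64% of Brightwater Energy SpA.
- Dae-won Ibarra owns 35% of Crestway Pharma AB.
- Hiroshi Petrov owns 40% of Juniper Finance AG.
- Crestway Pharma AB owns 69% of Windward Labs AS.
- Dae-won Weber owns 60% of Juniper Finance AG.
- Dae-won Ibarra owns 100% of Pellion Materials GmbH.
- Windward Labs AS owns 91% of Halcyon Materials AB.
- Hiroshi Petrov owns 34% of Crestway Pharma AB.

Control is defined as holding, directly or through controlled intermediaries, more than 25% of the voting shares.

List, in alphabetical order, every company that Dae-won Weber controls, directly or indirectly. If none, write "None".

Juniper Finance AG, Kestrel GmbH

Dae-won Weber holds 35% of Kestrel, so Dae-won Weber controls Kestrel.
Dae-won Weber holds 60% of Juniper, so Dae-won Weber controls Juniper.
No other company's threshold is met.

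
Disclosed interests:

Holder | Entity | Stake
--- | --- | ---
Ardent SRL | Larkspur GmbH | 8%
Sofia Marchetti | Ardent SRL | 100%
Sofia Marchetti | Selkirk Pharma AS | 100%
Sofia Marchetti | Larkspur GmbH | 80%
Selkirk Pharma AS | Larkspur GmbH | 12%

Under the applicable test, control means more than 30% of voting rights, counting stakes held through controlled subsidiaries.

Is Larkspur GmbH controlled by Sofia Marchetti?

Sofia holds 100% of Selkirk, so Sofia controls Selkirk.
Sofia holds 100% of Ardent, so Sofia controls Ardent.
Selkirk and Sofia and Ardent together hold 12% + 80% + 8% = 100% of Larkspur, so Sofia controls Larkspur.

Yes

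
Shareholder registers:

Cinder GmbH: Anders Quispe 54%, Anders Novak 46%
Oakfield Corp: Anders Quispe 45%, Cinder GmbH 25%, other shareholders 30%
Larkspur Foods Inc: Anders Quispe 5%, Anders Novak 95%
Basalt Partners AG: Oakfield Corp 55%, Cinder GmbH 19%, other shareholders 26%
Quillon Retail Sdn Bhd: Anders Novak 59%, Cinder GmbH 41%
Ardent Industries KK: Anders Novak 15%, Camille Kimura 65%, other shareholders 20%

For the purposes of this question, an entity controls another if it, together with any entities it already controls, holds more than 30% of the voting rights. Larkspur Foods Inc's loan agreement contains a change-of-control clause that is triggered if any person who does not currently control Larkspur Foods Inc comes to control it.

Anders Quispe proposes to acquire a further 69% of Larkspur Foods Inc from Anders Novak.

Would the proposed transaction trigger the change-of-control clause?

Yes

The purchase adds only to Anders Quispe's holdings (Anders Novak's stake shrinks), so Anders Quispe is the only person who could newly come to control Larkspur.
Anders Quispe holds 54% of Cinder, so Anders Quispe controls Cinder.
Anders Quispe and Cinder together hold 45% + 25% = 70% of Oakfield, so Anders Quispe controls Oakfield.
Oakfield and Cinder together hold 55% + 19% = 74% of Basalt, so Anders Quispe controls Basalt.
Cinder holds 41% of Quillon, so Anders Quispe controls Quillon.
In Larkspur, Anders Quispe's side holds only 5%, not > 30%.
So before the transaction, Anders Quispe does not control Larkspur.
After the purchase, Anders Quispe's direct stake in Larkspur rises to 5% + 69% = 74%, and Anders Novak's stake falls to 26%.
Anders Quispe holds 74% of Larkspur, so Anders Quispe controls Larkspur.
Anders Quispe did not control Larkspur before and does after, so the clause is triggered.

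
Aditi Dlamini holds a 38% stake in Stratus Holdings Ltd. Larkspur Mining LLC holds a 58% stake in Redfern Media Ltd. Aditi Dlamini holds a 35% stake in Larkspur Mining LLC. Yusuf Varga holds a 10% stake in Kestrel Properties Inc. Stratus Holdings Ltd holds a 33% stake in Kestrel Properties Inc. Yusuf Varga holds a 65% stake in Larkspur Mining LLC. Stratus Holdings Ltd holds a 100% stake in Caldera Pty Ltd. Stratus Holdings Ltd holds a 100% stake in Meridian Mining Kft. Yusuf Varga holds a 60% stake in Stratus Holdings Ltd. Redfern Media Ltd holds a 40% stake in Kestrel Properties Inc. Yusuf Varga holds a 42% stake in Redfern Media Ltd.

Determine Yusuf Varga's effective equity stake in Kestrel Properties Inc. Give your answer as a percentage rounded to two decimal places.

Yusuf reaches Kestrel along 4 paths.
Direct stake: 10% = 10%.
Via Stratus: 60% × 33% = 19.8%.
Via Larkspur → Redfern: 65% × 58% × 40% = 15.08%.
Via Redfern: 42% × 40% = 16.8%.
Total: 10% + 19.8% + 15.08% + 16.8% = 61.68%.

61.68%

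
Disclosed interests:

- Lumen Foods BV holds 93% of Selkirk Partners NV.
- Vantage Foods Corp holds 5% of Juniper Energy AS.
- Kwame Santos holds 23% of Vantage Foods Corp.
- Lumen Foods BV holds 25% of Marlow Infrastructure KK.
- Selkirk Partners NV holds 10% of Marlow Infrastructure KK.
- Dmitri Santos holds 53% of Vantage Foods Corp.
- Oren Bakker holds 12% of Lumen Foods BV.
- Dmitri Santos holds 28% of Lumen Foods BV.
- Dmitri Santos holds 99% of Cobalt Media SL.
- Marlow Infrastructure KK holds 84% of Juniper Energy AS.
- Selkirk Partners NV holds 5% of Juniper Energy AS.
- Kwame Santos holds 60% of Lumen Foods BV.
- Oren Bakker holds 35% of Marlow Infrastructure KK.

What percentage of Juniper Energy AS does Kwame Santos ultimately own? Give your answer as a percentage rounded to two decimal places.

Kwame reaches Juniper along 4 paths.
Via Lumen → Selkirk: 60% × 93% × 5% = 2.79%.
Via Lumen → Marlow: 60% × 25% × 84% = 12.6%.
Via Lumen → Selkirk → Marlow: 60% × 93% × 10% × 84% = 4.6872%.
Via Vantage: 23% × 5% = 1.15%.
Total: 2.79% + 12.6% + 4.6872% + 1.15% = 21.2272%.
Rounded: 21.23%.

21.23%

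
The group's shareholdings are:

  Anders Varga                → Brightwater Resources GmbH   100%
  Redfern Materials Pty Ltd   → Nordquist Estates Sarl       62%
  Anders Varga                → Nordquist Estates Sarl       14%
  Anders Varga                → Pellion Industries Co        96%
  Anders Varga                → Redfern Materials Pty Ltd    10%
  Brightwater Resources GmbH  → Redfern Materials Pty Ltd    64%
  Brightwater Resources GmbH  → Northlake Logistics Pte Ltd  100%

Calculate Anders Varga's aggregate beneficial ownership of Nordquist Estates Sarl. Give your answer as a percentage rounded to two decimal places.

59.88%

Anders reaches Nordquist along 3 paths.
Via Redfern: 10% × 62% = 6.2%.
Via Brightwater → Redfern: 100% × 64% × 62% = 39.68%.
Direct stake: 14% = 14%.
Total: 6.2% + 39.68% + 14% = 59.88%.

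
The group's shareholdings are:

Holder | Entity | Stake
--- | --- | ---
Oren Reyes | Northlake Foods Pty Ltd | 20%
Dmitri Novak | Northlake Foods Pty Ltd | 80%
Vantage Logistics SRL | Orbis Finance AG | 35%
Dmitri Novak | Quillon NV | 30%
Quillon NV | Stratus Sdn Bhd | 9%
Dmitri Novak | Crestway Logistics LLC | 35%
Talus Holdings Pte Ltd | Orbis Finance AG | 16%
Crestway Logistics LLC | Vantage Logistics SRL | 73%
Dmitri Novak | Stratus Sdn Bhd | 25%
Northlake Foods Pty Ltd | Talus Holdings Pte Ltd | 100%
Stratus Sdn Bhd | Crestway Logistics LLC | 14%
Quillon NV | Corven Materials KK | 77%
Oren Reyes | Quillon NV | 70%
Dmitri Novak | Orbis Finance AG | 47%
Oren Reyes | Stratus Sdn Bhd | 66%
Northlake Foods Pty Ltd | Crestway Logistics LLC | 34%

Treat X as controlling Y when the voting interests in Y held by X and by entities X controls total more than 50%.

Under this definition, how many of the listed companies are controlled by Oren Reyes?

Oren holds 70% of Quillon, so Oren controls Quillon.
Oren and Quillon together hold 66% + 9% = 75% of Stratus, so Oren controls Stratus.
Quillon holds 77% of Corven, so Oren controls Corven.
No other company's threshold is met.
Oren controls 3 companies.

3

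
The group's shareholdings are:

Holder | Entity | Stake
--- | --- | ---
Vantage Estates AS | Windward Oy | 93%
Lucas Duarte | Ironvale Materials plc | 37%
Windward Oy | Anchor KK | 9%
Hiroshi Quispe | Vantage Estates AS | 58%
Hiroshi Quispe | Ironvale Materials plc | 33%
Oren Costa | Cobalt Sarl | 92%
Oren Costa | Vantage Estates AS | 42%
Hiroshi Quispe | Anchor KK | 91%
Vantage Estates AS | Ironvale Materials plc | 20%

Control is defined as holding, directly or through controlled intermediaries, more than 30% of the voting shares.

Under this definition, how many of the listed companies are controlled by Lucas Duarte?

Lucas holds 37% of Ironvale, so Lucas controls Ironvale.
No other company's threshold is met.
Lucas controls 1 company.

1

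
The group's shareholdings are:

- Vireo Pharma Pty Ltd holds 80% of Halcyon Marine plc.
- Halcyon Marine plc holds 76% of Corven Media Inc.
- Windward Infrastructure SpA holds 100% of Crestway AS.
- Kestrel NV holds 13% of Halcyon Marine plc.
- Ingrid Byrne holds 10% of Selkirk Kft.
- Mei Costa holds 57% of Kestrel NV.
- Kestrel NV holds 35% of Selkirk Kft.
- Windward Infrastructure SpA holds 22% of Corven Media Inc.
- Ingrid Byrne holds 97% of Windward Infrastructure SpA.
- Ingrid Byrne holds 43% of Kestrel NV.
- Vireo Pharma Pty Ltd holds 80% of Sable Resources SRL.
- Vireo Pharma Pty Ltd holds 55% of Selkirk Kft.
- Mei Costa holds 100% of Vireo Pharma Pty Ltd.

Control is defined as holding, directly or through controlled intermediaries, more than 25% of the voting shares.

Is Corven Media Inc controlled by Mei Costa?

Mei holds 100% of Vireo, so Mei controls Vireo.
Mei holds 57% of Kestrel, so Mei controls Kestrel.
Vireo and Kestrel together hold 80% + 13% = 93% of Halcyon, so Mei controls Halcyon.
Halcyon holds 76% of Corven, so Mei controls Corven.

Yes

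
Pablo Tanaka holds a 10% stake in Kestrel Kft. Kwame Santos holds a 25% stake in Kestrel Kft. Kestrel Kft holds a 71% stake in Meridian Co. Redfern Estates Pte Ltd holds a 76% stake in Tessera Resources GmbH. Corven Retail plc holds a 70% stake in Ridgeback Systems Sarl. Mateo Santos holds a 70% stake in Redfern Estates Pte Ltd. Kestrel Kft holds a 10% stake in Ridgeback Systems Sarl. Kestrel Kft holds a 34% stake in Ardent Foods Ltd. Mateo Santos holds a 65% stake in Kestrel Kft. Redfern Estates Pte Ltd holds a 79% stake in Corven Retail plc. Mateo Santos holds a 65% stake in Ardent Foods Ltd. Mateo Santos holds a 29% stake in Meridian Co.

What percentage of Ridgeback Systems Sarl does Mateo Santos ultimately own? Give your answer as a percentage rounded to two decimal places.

45.21%

Mateo reaches Ridgeback along 2 paths.
Via Kestrel: 65% × 10% = 6.5%.
Via Redfern → Corven: 70% × 79% × 70% = 38.71%.
Total: 6.5% + 38.71% = 45.21%.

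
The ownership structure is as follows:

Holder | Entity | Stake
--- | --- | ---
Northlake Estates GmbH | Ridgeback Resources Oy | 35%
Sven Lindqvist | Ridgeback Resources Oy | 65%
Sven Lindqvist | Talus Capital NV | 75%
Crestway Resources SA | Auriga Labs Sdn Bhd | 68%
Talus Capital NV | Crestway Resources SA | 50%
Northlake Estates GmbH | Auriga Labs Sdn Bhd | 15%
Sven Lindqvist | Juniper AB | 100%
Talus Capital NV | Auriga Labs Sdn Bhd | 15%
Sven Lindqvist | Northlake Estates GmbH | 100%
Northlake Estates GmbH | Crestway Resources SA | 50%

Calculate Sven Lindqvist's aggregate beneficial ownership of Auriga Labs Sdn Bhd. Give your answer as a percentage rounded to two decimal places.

Sven reaches Auriga along 4 paths.
Via Northlake: 100% × 15% = 15%.
Via Northlake → Crestway: 100% × 50% × 68% = 34%.
Via Talus → Crestway: 75% × 50% × 68% = 25.5%.
Via Talus: 75% × 15% = 11.25%.
Total: 15% + 34% + 25.5% + 11.25% = 85.75%.

85.75%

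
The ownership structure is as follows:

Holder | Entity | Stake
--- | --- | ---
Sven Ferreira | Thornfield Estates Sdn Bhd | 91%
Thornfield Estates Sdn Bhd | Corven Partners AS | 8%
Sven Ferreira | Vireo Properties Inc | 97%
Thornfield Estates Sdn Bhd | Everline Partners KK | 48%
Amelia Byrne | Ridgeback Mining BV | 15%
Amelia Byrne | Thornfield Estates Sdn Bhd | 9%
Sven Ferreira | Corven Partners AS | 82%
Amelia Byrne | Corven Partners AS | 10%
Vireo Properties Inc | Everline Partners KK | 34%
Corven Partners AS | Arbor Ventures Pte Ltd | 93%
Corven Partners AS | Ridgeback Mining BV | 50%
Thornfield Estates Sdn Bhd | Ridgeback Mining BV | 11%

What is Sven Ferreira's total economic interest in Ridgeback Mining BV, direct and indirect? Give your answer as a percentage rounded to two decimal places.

54.65%

Sven reaches Ridgeback along 3 paths.
Via Thornfield: 91% × 11% = 10.01%.
Via Thornfield → Corven: 91% × 8% × 50% = 3.64%.
Via Corven: 82% × 50% = 41%.
Total: 10.01% + 3.64% + 41% = 54.65%.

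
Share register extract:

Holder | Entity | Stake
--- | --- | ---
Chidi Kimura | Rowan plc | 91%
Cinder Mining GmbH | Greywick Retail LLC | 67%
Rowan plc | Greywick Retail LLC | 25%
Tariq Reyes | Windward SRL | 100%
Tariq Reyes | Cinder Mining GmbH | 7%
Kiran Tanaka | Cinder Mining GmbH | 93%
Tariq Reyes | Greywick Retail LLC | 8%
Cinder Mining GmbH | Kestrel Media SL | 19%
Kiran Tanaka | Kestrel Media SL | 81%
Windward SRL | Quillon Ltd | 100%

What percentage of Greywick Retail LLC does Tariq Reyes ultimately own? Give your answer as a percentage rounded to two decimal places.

12.69%

Tariq reaches Greywick along 2 paths.
Direct stake: 8% = 8%.
Via Cinder: 7% × 67% = 4.69%.
Total: 8% + 4.69% = 12.69%.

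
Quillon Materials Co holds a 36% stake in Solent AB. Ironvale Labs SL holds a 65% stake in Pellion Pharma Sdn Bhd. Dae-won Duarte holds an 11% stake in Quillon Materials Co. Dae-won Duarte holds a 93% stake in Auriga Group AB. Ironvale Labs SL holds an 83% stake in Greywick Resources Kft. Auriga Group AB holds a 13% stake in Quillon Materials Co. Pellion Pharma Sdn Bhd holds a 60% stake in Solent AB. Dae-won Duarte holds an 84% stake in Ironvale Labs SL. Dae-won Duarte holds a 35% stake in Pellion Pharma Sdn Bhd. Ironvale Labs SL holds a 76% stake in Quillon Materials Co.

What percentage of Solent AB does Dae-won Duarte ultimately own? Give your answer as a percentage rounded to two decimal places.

85.05%

Dae-won reaches Solent along 5 paths.
Via Auriga → Quillon: 93% × 13% × 36% = 4.3524%.
Via Ironvale → Quillon: 84% × 76% × 36% = 22.9824%.
Via Quillon: 11% × 36% = 3.96%.
Via Pellion: 35% × 60% = 21%.
Via Ironvale → Pellion: 84% × 65% × 60% = 32.76%.
Total: 4.3524% + 22.9824% + 3.96% + 21% + 32.76% = 85.0548%.
Rounded: 85.05%.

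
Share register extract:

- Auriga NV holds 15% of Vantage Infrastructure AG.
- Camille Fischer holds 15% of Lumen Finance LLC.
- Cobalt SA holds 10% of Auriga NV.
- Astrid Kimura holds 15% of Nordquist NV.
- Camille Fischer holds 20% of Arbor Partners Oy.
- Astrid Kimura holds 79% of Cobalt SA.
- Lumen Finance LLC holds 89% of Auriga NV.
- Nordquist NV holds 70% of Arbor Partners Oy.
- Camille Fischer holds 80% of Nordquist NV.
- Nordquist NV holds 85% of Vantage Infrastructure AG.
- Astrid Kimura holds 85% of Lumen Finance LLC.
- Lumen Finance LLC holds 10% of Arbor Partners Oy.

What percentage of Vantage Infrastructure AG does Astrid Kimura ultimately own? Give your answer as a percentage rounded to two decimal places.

25.28%

Astrid reaches Vantage along 3 paths.
Via Lumen → Auriga: 85% × 89% × 15% = 11.3475%.
Via Cobalt → Auriga: 79% × 10% × 15% = 1.185%.
Via Nordquist: 15% × 85% = 12.75%.
Total: 11.3475% + 1.185% + 12.75% = 25.2825%.
Rounded: 25.28%.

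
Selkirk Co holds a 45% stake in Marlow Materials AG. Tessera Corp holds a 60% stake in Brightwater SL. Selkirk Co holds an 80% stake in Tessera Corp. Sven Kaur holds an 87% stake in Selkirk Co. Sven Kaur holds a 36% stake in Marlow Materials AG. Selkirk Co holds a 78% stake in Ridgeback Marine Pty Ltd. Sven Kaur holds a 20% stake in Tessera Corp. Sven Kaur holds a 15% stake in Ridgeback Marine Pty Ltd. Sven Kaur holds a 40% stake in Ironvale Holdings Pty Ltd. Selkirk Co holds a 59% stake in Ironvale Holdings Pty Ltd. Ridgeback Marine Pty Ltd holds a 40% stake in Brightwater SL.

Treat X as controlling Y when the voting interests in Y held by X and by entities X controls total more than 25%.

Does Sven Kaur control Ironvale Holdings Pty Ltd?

Yes

Sven holds 87% of Selkirk, so Sven controls Selkirk.
Selkirk and Sven together hold 59% + 40% = 99% of Ironvale, so Sven controls Ironvale.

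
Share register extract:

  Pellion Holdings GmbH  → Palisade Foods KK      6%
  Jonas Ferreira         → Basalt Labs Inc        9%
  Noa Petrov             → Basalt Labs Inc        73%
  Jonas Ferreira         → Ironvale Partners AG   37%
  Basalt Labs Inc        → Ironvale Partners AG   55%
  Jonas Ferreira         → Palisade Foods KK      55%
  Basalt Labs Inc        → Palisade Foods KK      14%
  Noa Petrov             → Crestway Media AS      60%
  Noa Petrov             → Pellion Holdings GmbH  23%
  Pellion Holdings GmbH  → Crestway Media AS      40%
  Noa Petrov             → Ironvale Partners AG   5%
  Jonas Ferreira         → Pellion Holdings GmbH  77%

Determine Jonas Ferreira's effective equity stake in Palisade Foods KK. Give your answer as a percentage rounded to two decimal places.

60.88%

Jonas reaches Palisade along 3 paths.
Direct stake: 55% = 55%.
Via Pellion: 77% × 6% = 4.62%.
Via Basalt: 9% × 14% = 1.26%.
Total: 55% + 4.62% + 1.26% = 60.88%.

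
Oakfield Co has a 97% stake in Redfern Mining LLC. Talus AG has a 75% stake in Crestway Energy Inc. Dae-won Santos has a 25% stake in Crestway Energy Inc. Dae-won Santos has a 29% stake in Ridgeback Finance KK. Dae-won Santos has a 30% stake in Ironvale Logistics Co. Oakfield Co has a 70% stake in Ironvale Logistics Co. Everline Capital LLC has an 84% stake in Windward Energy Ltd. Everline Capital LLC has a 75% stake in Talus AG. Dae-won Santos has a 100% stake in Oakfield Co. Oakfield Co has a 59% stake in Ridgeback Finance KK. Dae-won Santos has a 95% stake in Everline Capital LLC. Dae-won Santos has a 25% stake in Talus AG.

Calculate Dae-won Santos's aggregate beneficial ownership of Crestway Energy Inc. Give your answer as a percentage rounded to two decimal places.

Dae-won reaches Crestway along 3 paths.
Via Everline → Talus: 95% × 75% × 75% = 53.4375%.
Via Talus: 25% × 75% = 18.75%.
Direct stake: 25% = 25%.
Total: 53.4375% + 18.75% + 25% = 97.1875%.
Rounded: 97.19%.

97.19%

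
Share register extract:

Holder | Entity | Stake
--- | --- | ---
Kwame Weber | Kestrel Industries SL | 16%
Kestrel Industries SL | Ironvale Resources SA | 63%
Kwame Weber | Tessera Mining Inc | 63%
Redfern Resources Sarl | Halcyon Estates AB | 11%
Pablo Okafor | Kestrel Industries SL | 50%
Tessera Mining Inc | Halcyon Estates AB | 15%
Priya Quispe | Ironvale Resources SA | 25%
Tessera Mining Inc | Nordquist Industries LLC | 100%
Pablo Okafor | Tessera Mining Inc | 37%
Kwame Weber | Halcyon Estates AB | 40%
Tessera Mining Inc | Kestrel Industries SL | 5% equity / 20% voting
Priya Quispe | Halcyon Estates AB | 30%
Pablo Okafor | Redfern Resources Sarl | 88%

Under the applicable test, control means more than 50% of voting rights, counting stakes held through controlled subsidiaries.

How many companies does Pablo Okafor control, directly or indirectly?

Pablo holds 88% of Redfern, so Pablo controls Redfern.
No other company's threshold is met.
Pablo controls 1 company.

1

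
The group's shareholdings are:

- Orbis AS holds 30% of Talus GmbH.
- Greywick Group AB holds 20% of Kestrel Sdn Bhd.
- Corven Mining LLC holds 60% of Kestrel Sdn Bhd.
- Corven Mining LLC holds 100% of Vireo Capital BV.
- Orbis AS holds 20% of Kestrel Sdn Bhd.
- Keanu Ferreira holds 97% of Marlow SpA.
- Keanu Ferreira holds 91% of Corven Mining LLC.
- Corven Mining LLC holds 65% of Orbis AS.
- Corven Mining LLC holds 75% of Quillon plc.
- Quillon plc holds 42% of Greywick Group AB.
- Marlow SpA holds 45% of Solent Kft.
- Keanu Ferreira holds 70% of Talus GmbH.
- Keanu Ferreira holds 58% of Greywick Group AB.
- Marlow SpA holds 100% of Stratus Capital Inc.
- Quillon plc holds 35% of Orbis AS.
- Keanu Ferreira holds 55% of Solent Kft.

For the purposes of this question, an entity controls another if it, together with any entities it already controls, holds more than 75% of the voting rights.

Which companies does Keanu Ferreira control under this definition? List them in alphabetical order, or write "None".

Keanu holds 91% of Corven, so Keanu controls Corven.
Keanu holds 97% of Marlow, so Keanu controls Marlow.
Marlow and Keanu together hold 45% + 55% = 100% of Solent, so Keanu controls Solent.
Corven holds 100% of Vireo, so Keanu controls Vireo.
Marlow holds 100% of Stratus, so Keanu controls Stratus.
No other company's threshold is met.

Corven Mining LLC, Marlow SpA, Solent Kft, Stratus Capital Inc, Vireo Capital BV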